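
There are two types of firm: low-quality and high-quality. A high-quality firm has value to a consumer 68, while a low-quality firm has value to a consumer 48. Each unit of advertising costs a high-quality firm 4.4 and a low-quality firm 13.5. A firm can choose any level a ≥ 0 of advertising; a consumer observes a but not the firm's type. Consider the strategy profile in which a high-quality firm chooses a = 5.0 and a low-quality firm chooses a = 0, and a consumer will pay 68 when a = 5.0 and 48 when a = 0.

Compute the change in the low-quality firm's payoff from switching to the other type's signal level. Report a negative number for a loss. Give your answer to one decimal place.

-47.5

Playing a = 0 the low-quality firm receives 48.
Deviating to a = 5.0 brings payment 68 at cost 13.5 × 5.0 = 67.5, netting 0.5.
Gain from deviating: 0.5 − 48 = -47.5.
The gain is negative, so the low-quality type's incentive-compatibility constraint is satisfied.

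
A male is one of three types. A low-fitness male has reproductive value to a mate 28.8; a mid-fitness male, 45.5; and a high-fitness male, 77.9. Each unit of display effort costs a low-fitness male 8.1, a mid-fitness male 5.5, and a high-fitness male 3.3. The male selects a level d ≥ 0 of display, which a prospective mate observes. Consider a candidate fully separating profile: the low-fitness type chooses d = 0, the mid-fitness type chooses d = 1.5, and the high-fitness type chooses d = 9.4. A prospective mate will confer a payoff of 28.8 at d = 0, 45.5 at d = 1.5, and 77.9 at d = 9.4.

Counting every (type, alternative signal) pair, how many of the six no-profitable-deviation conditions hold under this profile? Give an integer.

5

Mid-fitness (own payoff 45.5 − 5.5×1.5 = 37.25): to d=0 gives 28.8 → no gain ✓; to d=9.4 gives 77.9 − 5.5×9.4 = 26.2 → no gain ✓.
High-fitness (own payoff 77.9 − 3.3×9.4 = 46.88): to d=0 gives 28.8 → no gain ✓; to d=1.5 gives 45.5 − 3.3×1.5 = 40.55 → no gain ✓.
Low-fitness (own payoff 28.8): to d=1.5 gives 45.5 − 8.1×1.5 = 33.35 → profitable ✗; to d=9.4 gives 77.9 − 8.1×9.4 = 1.76 → no gain ✓.
5 of the 6 constraints hold; not an equilibrium.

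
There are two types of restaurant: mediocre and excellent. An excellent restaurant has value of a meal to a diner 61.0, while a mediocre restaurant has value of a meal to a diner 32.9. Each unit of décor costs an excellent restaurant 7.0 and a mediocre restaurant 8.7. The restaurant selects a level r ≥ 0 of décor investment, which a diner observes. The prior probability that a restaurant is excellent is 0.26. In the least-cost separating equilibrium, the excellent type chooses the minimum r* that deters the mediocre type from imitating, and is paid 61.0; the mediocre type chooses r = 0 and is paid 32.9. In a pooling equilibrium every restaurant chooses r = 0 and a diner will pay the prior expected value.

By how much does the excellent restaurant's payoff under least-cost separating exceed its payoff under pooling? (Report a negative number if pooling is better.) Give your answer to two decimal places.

Least-cost separating signal: r* solves 32.9 = 61.0 − 8.7·r*, so r* = (61.0 − 32.9)/8.7 ≈ 3.2299.
Excellent type's separating payoff: 61.0 − 7.0 × r* = 61.0 − 7.0 × (61.0 − 32.9)/8.7 = 61.0 − 196.7/8.7 ≈ 38.3908.
Pooling payoff: 0.26 × 61.0 + 0.74 × 32.9 = 40.206.
Difference: 38.3908 − 40.206 = -1.8152, i.e. -1.82 to two decimal places.
The excellent type would prefer the pooling outcome.

-1.82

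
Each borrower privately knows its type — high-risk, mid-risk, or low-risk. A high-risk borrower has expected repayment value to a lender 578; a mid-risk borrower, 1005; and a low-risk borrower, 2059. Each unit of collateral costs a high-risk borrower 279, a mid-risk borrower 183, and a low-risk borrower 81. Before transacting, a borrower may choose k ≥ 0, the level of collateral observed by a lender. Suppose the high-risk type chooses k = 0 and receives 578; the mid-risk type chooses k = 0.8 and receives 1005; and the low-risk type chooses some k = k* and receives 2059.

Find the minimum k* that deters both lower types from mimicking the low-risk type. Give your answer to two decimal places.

6.56

High-risk type (on-path payoff 578) won't mimic when 578 ≥ 2059 − 279·k*, i.e. k* ≥ 5.31.
Mid-risk type (on-path payoff 1005 − 183×0.8 = 858.6) won't mimic when 858.6 ≥ 2059 − 183·k*, i.e. k* ≥ 6.56.
Both must hold, so k* = max(5.31, 6.56) = 6.56. The mid-risk type's constraint binds.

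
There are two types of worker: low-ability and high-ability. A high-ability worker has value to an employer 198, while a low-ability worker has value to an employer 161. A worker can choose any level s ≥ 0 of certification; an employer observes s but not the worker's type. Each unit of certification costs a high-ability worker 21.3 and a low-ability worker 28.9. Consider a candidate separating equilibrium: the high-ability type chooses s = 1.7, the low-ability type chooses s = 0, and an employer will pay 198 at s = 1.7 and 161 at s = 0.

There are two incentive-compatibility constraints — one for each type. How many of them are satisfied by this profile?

Low-ability type: stay at 0 → 161; mimic → 198 − 28.9 × 1.7 = 148.87. IC holds (161 ≥ 148.87).
High-ability type: signal → 198 − 21.3 × 1.7 = 161.79; deviate to 0 → 161. IC holds (161.79 ≥ 161).
2 of 2 constraints hold, so this is a separating equilibrium.

2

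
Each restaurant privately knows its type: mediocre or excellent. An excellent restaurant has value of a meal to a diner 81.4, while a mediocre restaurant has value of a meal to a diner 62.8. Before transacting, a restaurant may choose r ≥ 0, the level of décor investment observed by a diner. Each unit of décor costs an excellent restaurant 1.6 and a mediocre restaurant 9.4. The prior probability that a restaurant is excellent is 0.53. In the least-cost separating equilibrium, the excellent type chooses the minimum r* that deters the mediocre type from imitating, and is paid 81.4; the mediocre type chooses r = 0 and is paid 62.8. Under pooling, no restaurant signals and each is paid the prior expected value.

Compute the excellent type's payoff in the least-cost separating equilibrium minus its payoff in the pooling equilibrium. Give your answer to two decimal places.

Least-cost separating signal: r* solves 62.8 = 81.4 − 9.4·r*, so r* = (81.4 − 62.8)/9.4 ≈ 1.9787.
Excellent type's separating payoff: 81.4 − 1.6 × r* = 81.4 − 1.6 × (81.4 − 62.8)/9.4 = 81.4 − 29.76/9.4 ≈ 78.2340.
Pooling payoff: 0.53 × 81.4 + 0.47 × 62.8 = 72.658.
Difference: 78.2340 − 72.658 = 5.576, i.e. 5.58 to two decimal places.
The excellent type prefers to separate.

5.58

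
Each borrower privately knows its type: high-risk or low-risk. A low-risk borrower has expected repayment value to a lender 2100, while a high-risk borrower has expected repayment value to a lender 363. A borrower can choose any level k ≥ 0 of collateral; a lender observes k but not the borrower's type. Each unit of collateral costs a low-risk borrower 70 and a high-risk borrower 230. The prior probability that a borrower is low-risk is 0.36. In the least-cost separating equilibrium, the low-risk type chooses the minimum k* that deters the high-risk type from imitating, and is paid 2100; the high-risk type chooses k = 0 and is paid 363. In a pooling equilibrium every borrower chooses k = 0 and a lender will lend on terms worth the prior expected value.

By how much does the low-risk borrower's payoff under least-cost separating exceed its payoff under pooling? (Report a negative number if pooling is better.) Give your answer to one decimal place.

583.0

Least-cost separating signal: k* solves 363 = 2100 − 230·k*, so k* = (2100 − 363)/230 ≈ 7.5522.
Low-risk type's separating payoff: 2100 − 70 × k* = 2100 − 70 × (2100 − 363)/230 = 2100 − 121590/230 ≈ 1571.348.
Pooling payoff: 0.36 × 2100 + 0.64 × 363 = 988.32.
Difference: 1571.348 − 988.32 = 583.028, i.e. 583.0 to one decimal place.
The low-risk type prefers to separate.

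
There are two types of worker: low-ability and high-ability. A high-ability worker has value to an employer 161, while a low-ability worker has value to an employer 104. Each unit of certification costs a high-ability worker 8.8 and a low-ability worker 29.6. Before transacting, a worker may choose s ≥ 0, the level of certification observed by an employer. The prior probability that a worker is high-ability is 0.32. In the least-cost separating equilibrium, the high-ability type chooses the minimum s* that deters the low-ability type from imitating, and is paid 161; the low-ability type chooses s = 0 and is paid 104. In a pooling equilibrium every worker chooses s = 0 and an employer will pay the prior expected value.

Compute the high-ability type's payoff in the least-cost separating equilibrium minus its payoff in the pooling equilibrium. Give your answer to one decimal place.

Least-cost separating signal: s* solves 104 = 161 − 29.6·s*, so s* = (161 − 104)/29.6 ≈ 1.9257.
High-ability type's separating payoff: 161 − 8.8 × s* = 161 − 8.8 × (161 − 104)/29.6 = 161 − 501.6/29.6 ≈ 144.054.
Pooling payoff: 0.32 × 161 + 0.68 × 104 = 122.24.
Difference: 144.054 − 122.24 = 21.814, i.e. 21.8 to one decimal place.
The high-ability type prefers to separate.

21.8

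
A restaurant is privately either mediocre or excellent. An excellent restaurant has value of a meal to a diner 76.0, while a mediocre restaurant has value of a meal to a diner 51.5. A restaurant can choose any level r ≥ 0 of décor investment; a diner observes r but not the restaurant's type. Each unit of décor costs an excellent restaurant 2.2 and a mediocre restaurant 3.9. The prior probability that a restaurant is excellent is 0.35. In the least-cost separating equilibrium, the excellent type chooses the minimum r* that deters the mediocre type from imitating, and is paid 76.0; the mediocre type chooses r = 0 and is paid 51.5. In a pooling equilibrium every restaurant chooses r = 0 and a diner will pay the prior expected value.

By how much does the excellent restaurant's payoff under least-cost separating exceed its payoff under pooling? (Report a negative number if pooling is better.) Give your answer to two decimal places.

Least-cost separating signal: r* solves 51.5 = 76.0 − 3.9·r*, so r* = (76.0 − 51.5)/3.9 ≈ 6.2821.
Excellent type's separating payoff: 76.0 − 2.2 × r* = 76.0 − 2.2 × (76.0 − 51.5)/3.9 = 76.0 − 53.9/3.9 ≈ 62.1795.
Pooling payoff: 0.35 × 76.0 + 0.65 × 51.5 = 60.075.
Difference: 62.1795 − 60.075 = 2.1045, i.e. 2.10 to two decimal places.
The excellent type prefers to separate.

2.10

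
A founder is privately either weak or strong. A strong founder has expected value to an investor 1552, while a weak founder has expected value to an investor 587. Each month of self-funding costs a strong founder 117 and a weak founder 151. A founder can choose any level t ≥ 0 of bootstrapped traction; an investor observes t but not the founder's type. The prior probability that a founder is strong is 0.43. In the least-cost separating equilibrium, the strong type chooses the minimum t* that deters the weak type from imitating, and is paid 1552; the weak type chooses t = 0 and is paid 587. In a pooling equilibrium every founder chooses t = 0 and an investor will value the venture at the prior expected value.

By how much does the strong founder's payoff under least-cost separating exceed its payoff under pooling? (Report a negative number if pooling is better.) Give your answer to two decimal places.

-197.67

Least-cost separating signal: t* solves 587 = 1552 − 151·t*, so t* = (1552 − 587)/151 ≈ 6.3907.
Strong type's separating payoff: 1552 − 117 × t* = 1552 − 117 × (1552 − 587)/151 = 1552 − 112905/151 ≈ 804.2848.
Pooling payoff: 0.43 × 1552 + 0.57 × 587 = 1001.95.
Difference: 804.2848 − 1001.95 = -197.6652, i.e. -197.67 to two decimal places.
The strong type would prefer the pooling outcome.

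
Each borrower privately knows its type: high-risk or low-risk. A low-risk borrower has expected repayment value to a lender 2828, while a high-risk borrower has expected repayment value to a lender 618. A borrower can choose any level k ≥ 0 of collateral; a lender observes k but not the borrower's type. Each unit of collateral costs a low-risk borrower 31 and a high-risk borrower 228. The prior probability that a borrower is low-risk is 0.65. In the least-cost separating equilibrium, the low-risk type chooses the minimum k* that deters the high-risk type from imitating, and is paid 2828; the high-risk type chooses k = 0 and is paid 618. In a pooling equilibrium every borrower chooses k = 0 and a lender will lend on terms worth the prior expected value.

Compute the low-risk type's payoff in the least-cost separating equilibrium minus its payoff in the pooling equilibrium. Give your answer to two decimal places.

473.02

Least-cost separating signal: k* solves 618 = 2828 − 228·k*, so k* = (2828 − 618)/228 ≈ 9.6930.
Low-risk type's separating payoff: 2828 − 31 × k* = 2828 − 31 × (2828 − 618)/228 = 2828 − 68510/228 ≈ 2527.5175.
Pooling payoff: 0.65 × 2828 + 0.35 × 618 = 2054.5.
Difference: 2527.5175 − 2054.5 = 473.0175, i.e. 473.02 to two decimal places.
The low-risk type prefers to separate.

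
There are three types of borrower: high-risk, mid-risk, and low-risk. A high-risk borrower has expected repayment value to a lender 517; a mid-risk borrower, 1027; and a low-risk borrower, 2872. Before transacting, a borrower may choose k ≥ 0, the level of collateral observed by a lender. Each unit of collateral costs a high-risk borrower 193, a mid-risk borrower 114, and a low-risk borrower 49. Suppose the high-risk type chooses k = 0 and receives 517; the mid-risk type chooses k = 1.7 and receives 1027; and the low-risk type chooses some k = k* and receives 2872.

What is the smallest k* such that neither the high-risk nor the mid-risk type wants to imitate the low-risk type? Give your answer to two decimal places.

17.88

Mid-risk type (on-path payoff 1027 − 114×1.7 = 833.2) won't mimic when 833.2 ≥ 2872 − 114·k*, i.e. k* ≥ 17.88.
High-risk type (on-path payoff 517) won't mimic when 517 ≥ 2872 − 193·k*, i.e. k* ≥ 12.20.
Both must hold, so k* = max(12.20, 17.88) = 17.88. The mid-risk type's constraint binds.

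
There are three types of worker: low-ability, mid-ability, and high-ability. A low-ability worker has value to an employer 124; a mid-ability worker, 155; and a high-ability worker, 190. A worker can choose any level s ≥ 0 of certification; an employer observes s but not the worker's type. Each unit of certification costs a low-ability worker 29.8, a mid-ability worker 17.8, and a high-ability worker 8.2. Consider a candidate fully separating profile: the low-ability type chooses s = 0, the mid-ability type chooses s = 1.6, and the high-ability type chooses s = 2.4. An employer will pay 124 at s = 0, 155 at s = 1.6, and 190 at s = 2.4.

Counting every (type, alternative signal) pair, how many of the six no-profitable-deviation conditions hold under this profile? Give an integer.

5

High-ability (own payoff 190 − 8.2×2.4 = 170.32): to s=0 gives 124 → no gain ✓; to s=1.6 gives 155 − 8.2×1.6 = 141.88 → no gain ✓.
Low-ability (own payoff 124): to s=1.6 gives 155 − 29.8×1.6 = 107.32 → no gain ✓; to s=2.4 gives 190 − 29.8×2.4 = 118.48 → no gain ✓.
Mid-ability (own payoff 155 − 17.8×1.6 = 126.52): to s=0 gives 124 → no gain ✓; to s=2.4 gives 190 − 17.8×2.4 = 147.28 → profitable ✗.
5 of the 6 constraints hold; not an equilibrium.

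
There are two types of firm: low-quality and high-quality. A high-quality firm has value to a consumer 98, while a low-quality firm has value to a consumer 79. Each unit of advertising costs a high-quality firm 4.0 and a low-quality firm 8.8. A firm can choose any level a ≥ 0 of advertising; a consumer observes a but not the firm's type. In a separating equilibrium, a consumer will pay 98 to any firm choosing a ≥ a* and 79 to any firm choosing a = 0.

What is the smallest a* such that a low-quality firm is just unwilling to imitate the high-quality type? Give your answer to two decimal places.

A low-quality firm choosing a = 0 receives 79.
Imitating at a* instead would pay 98 at cost 8.8·a*, netting 98 − 8.8·a*.
Indifference: 79 = 98 − 8.8·a*, so a* = (98 − 79) / 8.8 ≈ 2.16.
At a* the low-quality type's incentive constraint just binds; the high-quality type strictly prefers a* since its per-unit cost is lower.

2.16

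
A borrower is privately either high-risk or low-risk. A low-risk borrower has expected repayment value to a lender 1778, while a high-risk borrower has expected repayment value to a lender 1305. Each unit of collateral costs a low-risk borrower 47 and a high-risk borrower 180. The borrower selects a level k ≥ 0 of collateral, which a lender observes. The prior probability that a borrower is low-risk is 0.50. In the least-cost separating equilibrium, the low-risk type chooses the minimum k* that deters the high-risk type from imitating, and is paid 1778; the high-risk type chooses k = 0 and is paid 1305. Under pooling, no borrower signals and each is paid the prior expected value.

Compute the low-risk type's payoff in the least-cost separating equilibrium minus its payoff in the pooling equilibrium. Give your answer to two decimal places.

Least-cost separating signal: k* solves 1305 = 1778 − 180·k*, so k* = (1778 − 1305)/180 ≈ 2.6278.
Low-risk type's separating payoff: 1778 − 47 × k* = 1778 − 47 × (1778 − 1305)/180 = 1778 − 22231/180 ≈ 1654.4944.
Pooling payoff: 0.50 × 1778 + 0.50 × 1305 = 1541.5.
Difference: 1654.4944 − 1541.5 = 112.9944, i.e. 112.99 to two decimal places.
The low-risk type prefers to separate.

112.99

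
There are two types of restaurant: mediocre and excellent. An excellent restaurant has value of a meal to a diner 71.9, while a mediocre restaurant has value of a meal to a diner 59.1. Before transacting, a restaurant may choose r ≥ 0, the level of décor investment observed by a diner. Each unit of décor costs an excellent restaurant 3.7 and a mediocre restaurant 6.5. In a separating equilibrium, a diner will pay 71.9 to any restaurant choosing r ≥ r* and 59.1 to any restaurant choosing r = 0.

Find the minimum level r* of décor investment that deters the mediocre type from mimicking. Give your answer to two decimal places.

A mediocre restaurant choosing r = 0 receives 59.1.
Imitating at r* instead would pay 71.9 at cost 6.5·r*, netting 71.9 − 6.5·r*.
Indifference: 59.1 = 71.9 − 6.5·r*, so r* = (71.9 − 59.1) / 6.5 ≈ 1.97.
At r* the mediocre type's incentive constraint just binds; the excellent type strictly prefers r* since its per-unit cost is lower.

1.97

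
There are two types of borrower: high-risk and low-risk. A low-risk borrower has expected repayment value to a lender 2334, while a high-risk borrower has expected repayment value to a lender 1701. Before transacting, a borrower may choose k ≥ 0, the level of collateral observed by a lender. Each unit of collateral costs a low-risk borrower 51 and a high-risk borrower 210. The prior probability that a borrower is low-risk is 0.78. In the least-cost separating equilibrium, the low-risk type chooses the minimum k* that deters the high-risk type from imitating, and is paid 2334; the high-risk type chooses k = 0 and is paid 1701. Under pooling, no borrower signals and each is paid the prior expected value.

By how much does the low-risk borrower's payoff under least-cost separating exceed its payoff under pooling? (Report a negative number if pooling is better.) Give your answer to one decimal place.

Least-cost separating signal: k* solves 1701 = 2334 − 210·k*, so k* = (2334 − 1701)/210 ≈ 3.0143.
Low-risk type's separating payoff: 2334 − 51 × k* = 2334 − 51 × (2334 − 1701)/210 = 2334 − 32283/210 ≈ 2180.271.
Pooling payoff: 0.78 × 2334 + 0.22 × 1701 = 2194.74.
Difference: 2180.271 − 2194.74 = -14.469, i.e. -14.5 to one decimal place.
The low-risk type would prefer the pooling outcome.

-14.5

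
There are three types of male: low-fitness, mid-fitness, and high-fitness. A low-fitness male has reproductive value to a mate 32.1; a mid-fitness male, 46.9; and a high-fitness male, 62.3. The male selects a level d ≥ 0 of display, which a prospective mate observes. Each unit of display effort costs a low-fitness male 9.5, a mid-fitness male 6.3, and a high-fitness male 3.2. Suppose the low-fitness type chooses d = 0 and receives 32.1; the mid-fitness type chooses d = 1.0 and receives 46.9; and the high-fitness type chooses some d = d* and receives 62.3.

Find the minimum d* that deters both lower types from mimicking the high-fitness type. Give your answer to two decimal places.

3.44

Low-fitness type (on-path payoff 32.1) won't mimic when 32.1 ≥ 62.3 − 9.5·d*, i.e. d* ≥ 3.18.
Mid-fitness type (on-path payoff 46.9 − 6.3×1.0 = 40.6) won't mimic when 40.6 ≥ 62.3 − 6.3·d*, i.e. d* ≥ 3.44.
Both must hold, so d* = max(3.18, 3.44) = 3.44. The mid-fitness type's constraint binds.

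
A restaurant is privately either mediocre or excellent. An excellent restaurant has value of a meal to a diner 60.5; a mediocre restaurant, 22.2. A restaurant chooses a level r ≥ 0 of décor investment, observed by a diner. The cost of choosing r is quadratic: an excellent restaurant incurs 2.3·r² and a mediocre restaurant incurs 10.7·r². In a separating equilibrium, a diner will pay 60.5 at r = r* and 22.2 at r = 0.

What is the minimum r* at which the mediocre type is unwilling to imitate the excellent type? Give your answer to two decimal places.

The mediocre type at r = 0 receives 22.2; imitating at r* yields 60.5 − 10.7·r*².
Indifference: 22.2 = 60.5 − 10.7·r*², so r*² = (60.5 − 22.2) / 10.7 ≈ 3.5794.
r* = √3.5794 ≈ 1.89.

1.89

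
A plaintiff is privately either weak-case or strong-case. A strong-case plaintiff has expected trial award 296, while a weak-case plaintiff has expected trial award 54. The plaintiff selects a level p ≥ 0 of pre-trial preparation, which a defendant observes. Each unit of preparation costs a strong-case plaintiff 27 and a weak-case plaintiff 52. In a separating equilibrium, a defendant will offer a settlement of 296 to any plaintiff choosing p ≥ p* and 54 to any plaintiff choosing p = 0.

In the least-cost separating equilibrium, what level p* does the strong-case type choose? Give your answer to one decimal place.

A weak-case plaintiff choosing p = 0 receives 54.
Imitating at p* instead would pay 296 at cost 52·p*, netting 296 − 52·p*.
Indifference: 54 = 296 − 52·p*, so p* = (296 − 54) / 52 ≈ 4.7.
This is the weak-case type's binding incentive-compatibility constraint; any p ≥ 4.7 sustains separation on that side.

4.7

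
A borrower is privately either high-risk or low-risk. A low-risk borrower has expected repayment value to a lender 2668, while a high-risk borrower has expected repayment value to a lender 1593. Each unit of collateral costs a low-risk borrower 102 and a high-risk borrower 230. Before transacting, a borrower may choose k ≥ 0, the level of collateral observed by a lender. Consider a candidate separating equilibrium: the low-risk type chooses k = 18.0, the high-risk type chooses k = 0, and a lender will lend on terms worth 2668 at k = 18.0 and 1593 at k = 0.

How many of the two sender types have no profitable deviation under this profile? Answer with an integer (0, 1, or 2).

1

Low-risk type: signal → 2668 − 102 × 18.0 = 832; deviate to 0 → 1593. IC fails (832 < 1593).
High-risk type: stay at 0 → 1593; mimic → 2668 − 230 × 18.0 = -1472. IC holds (1593 ≥ -1472).
1 of 2 constraints hold, so this profile is not an equilibrium.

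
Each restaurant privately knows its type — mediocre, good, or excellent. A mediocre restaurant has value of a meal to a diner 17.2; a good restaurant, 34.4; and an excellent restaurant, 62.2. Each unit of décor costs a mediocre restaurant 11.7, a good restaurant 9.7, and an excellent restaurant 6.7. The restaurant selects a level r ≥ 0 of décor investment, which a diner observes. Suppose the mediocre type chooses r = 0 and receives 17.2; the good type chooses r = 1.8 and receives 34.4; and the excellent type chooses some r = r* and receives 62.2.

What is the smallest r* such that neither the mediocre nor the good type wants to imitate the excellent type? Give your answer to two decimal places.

4.67

Good type (on-path payoff 34.4 − 9.7×1.8 = 16.94) won't mimic when 16.94 ≥ 62.2 − 9.7·r*, i.e. r* ≥ 4.67.
Mediocre type (on-path payoff 17.2) won't mimic when 17.2 ≥ 62.2 − 11.7·r*, i.e. r* ≥ 3.85.
Both must hold, so r* = max(3.85, 4.67) = 4.67. The good type's constraint binds.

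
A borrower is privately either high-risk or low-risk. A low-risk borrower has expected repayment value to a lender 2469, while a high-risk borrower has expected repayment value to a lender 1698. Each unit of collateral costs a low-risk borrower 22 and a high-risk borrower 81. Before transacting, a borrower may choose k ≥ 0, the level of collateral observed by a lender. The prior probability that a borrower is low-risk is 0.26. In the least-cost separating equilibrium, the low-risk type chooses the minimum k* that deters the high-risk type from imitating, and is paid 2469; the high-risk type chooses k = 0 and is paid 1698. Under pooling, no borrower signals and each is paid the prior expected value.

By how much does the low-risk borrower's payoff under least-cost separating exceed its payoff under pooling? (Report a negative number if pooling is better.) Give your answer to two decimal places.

361.13

Least-cost separating signal: k* solves 1698 = 2469 − 81·k*, so k* = (2469 − 1698)/81 ≈ 9.5185.
Low-risk type's separating payoff: 2469 − 22 × k* = 2469 − 22 × (2469 − 1698)/81 = 2469 − 16962/81 ≈ 2259.5926.
Pooling payoff: 0.26 × 2469 + 0.74 × 1698 = 1898.46.
Difference: 2259.5926 − 1898.46 = 361.1326, i.e. 361.13 to two decimal places.
The low-risk type prefers to separate.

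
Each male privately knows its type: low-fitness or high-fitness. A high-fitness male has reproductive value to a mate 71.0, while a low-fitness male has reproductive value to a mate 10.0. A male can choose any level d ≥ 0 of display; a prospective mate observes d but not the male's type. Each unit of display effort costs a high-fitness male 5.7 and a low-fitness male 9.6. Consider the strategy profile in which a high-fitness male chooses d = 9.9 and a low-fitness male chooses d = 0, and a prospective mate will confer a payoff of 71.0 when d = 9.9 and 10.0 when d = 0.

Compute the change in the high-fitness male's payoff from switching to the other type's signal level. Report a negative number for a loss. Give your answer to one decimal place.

-4.6

Playing d = 9.9 the high-fitness male receives 71.0 − 5.7 × 9.9 = 14.57.
Deviating to d = 0 yields 10.0 instead.
Gain from deviating: 10.0 − 14.57 = -4.57, i.e. -4.6 to one decimal place.
The gain is negative, so the high-fitness type's incentive-compatibility constraint is satisfied.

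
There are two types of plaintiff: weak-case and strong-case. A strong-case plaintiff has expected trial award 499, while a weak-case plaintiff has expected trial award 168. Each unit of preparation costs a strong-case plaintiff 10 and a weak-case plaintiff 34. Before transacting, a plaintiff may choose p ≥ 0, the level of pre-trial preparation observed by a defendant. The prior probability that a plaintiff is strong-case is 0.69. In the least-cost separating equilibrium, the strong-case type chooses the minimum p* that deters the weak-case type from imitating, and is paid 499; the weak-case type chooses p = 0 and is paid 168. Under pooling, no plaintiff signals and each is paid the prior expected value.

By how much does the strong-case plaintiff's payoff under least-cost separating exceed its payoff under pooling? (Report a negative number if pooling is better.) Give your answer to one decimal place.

Least-cost separating signal: p* solves 168 = 499 − 34·p*, so p* = (499 − 168)/34 ≈ 9.7353.
Strong-case type's separating payoff: 499 − 10 × p* = 499 − 10 × (499 − 168)/34 = 499 − 3310/34 ≈ 401.647.
Pooling payoff: 0.69 × 499 + 0.31 × 168 = 396.39.
Difference: 401.647 − 396.39 = 5.257, i.e. 5.3 to one decimal place.
The strong-case type prefers to separate.

5.3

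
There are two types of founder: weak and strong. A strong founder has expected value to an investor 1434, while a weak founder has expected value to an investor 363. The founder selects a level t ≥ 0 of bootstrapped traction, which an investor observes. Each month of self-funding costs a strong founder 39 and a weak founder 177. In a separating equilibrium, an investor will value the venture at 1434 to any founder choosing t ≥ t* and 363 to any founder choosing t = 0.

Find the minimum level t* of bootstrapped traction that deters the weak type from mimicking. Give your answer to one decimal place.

A weak founder choosing t = 0 receives 363.
Imitating at t* instead would pay 1434 at cost 177·t*, netting 1434 − 177·t*.
Indifference: 363 = 1434 − 177·t*, so t* = (1434 − 363) / 177 ≈ 6.1.
At t* the weak type's incentive constraint just binds; the strong type strictly prefers t* since its per-unit cost is lower.

6.1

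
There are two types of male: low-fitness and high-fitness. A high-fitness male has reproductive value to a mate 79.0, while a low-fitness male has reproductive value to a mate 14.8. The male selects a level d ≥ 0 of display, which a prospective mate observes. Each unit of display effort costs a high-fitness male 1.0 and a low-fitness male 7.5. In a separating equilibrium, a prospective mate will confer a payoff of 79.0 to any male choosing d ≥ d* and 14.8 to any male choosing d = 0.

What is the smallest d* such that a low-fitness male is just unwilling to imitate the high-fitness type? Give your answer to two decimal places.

A low-fitness male choosing d = 0 receives 14.8.
Imitating at d* instead would pay 79.0 at cost 7.5·d*, netting 79.0 − 7.5·d*.
Indifference: 14.8 = 79.0 − 7.5·d*, so d* = (79.0 − 14.8) / 7.5 = 8.56.
At d* the low-fitness type's incentive constraint just binds; the high-fitness type strictly prefers d* since its per-unit cost is lower.

8.56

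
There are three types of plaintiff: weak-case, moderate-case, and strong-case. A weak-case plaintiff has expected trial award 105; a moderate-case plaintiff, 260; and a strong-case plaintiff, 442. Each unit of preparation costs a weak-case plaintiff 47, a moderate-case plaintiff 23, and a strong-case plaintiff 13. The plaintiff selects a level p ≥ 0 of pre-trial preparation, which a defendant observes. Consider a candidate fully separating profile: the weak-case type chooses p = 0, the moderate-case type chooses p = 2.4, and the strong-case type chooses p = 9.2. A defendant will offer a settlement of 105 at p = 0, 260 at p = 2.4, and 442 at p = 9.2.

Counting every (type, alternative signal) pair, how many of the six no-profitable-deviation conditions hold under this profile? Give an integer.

Weak-case (own payoff 105): to p=2.4 gives 260 − 47×2.4 = 147.2 → profitable ✗; to p=9.2 gives 442 − 47×9.2 = 9.6 → no gain ✓.
Strong-case (own payoff 442 − 13×9.2 = 322.4): to p=0 gives 105 → no gain ✓; to p=2.4 gives 260 − 13×2.4 = 228.8 → no gain ✓.
Moderate-case (own payoff 260 − 23×2.4 = 204.8): to p=0 gives 105 → no gain ✓; to p=9.2 gives 442 − 23×9.2 = 230.4 → profitable ✗.
4 of the 6 constraints hold; not an equilibrium.

4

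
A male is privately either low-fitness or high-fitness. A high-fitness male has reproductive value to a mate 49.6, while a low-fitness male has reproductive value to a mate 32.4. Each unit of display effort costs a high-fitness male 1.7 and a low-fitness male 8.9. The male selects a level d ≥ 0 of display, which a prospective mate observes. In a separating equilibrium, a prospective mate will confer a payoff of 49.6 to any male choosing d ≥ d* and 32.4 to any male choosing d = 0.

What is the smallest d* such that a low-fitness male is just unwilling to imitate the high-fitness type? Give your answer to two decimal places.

1.93

A low-fitness male choosing d = 0 receives 32.4.
Imitating at d* instead would pay 49.6 at cost 8.9·d*, netting 49.6 − 8.9·d*.
Indifference: 32.4 = 49.6 − 8.9·d*, so d* = (49.6 − 32.4) / 8.9 ≈ 1.93.
This is the low-fitness type's binding incentive-compatibility constraint; any d ≥ 1.93 sustains separation on that side.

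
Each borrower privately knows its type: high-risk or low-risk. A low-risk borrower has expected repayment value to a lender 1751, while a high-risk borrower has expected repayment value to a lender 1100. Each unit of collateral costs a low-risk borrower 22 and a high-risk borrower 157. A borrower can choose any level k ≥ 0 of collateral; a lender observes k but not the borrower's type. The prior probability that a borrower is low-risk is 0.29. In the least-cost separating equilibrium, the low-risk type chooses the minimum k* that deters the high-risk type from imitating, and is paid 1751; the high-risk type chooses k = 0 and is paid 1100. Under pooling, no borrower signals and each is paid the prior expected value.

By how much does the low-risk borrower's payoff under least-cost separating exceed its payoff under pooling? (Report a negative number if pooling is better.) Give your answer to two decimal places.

Least-cost separating signal: k* solves 1100 = 1751 − 157·k*, so k* = (1751 − 1100)/157 ≈ 4.1465.
Low-risk type's separating payoff: 1751 − 22 × k* = 1751 − 22 × (1751 − 1100)/157 = 1751 − 14322/157 ≈ 1659.7771.
Pooling payoff: 0.29 × 1751 + 0.71 × 1100 = 1288.79.
Difference: 1659.7771 − 1288.79 = 370.9871, i.e. 370.99 to two decimal places.
The low-risk type prefers to separate.

370.99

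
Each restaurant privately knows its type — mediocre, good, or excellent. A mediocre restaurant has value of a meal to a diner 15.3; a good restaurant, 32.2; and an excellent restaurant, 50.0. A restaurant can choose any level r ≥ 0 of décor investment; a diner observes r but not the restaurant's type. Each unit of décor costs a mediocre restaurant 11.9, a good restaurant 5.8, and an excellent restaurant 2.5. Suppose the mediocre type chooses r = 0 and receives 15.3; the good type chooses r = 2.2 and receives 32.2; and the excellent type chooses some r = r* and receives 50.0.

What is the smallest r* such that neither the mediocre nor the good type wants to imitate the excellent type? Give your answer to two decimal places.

5.27

Mediocre type (on-path payoff 15.3) won't mimic when 15.3 ≥ 50.0 − 11.9·r*, i.e. r* ≥ 2.92.
Good type (on-path payoff 32.2 − 5.8×2.2 = 19.44) won't mimic when 19.44 ≥ 50.0 − 5.8·r*, i.e. r* ≥ 5.27.
Both must hold, so r* = max(2.92, 5.27) = 5.27. The good type's constraint binds.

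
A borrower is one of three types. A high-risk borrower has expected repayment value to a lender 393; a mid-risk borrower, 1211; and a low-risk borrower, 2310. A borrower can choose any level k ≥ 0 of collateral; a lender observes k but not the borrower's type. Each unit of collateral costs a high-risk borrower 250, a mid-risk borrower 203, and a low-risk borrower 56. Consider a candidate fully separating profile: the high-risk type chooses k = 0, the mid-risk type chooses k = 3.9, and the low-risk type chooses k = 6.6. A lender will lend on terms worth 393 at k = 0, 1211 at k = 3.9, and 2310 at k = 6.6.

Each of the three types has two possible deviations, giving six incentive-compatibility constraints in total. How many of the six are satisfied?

4

Low-risk (own payoff 2310 − 56×6.6 = 1940.4): to k=0 gives 393 → no gain ✓; to k=3.9 gives 1211 − 56×3.9 = 992.6 → no gain ✓.
Mid-risk (own payoff 1211 − 203×3.9 = 419.3): to k=0 gives 393 → no gain ✓; to k=6.6 gives 2310 − 203×6.6 = 970.2 → profitable ✗.
High-risk (own payoff 393): to k=3.9 gives 1211 − 250×3.9 = 236 → no gain ✓; to k=6.6 gives 2310 − 250×6.6 = 660 → profitable ✗.
4 of the 6 constraints hold; not an equilibrium.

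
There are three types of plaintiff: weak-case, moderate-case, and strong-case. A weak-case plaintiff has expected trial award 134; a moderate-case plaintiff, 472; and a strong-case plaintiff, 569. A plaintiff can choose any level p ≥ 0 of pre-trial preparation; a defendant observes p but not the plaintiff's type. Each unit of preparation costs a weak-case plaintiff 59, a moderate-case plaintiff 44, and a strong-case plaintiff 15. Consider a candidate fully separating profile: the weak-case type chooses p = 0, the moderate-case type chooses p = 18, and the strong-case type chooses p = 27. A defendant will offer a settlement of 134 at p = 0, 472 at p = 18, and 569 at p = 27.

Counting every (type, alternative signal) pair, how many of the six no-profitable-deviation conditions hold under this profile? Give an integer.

4

Strong-case (own payoff 569 − 15×27 = 164): to p=0 gives 134 → no gain ✓; to p=18 gives 472 − 15×18 = 202 → profitable ✗.
Moderate-case (own payoff 472 − 44×18 = -320): to p=0 gives 134 → profitable ✗; to p=27 gives 569 − 44×27 = -619 → no gain ✓.
Weak-case (own payoff 134): to p=18 gives 472 − 59×18 = -590 → no gain ✓; to p=27 gives 569 − 59×27 = -1024 → no gain ✓.
4 of the 6 constraints hold; not an equilibrium.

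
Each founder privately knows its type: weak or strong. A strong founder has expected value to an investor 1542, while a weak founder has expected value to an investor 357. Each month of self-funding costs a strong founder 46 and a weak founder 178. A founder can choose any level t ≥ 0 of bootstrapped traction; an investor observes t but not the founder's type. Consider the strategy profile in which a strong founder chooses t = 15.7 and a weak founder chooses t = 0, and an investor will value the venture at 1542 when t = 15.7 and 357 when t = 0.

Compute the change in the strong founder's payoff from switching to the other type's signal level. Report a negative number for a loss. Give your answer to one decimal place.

-462.8

Playing t = 15.7 the strong founder receives 1542 − 46 × 15.7 = 819.8.
Deviating to t = 0 yields 357 instead.
Gain from deviating: 357 − 819.8 = -462.8.
The gain is negative, so the strong type's incentive-compatibility constraint is satisfied.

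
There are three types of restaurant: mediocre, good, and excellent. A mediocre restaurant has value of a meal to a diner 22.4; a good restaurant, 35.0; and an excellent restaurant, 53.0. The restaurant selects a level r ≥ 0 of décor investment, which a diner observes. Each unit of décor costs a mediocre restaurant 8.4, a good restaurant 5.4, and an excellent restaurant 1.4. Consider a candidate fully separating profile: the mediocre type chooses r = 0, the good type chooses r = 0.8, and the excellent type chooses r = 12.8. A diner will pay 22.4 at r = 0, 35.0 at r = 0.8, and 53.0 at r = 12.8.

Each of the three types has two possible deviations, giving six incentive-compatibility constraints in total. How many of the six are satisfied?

Good (own payoff 35.0 − 5.4×0.8 = 30.68): to r=0 gives 22.4 → no gain ✓; to r=12.8 gives 53.0 − 5.4×12.8 = -16.12 → no gain ✓.
Mediocre (own payoff 22.4): to r=0.8 gives 35.0 − 8.4×0.8 = 28.28 → profitable ✗; to r=12.8 gives 53.0 − 8.4×12.8 = -54.52 → no gain ✓.
Excellent (own payoff 53.0 − 1.4×12.8 = 35.08): to r=0 gives 22.4 → no gain ✓; to r=0.8 gives 35.0 − 1.4×0.8 = 33.88 → no gain ✓.
5 of the 6 constraints hold; not an equilibrium.

5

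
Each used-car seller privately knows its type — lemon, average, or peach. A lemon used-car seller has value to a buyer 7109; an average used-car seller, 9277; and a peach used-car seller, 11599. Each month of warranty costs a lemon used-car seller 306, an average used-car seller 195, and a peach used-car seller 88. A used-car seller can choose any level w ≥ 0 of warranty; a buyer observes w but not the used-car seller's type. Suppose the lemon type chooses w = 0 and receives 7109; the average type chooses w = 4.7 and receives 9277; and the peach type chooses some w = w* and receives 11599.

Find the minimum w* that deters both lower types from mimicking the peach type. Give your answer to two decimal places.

Lemon type (on-path payoff 7109) won't mimic when 7109 ≥ 11599 − 306·w*, i.e. w* ≥ 14.67.
Average type (on-path payoff 9277 − 195×4.7 = 8360.5) won't mimic when 8360.5 ≥ 11599 − 195·w*, i.e. w* ≥ 16.61.
Both must hold, so w* = max(14.67, 16.61) = 16.61. The average type's constraint binds.

16.61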